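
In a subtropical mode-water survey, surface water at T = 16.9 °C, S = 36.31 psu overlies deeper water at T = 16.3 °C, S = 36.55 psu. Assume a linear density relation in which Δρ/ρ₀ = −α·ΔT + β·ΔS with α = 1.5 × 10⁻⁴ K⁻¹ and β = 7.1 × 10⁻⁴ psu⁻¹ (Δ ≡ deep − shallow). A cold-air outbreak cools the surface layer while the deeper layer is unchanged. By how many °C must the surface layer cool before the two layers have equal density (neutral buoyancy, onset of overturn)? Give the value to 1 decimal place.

Neutral buoyancy requires Δρ = 0, i.e. −α(T_deep − T_surf′) + β(S_deep − S_surf) = 0.
T_surf′ = T_deep − (β/α)·ΔS = 16.3 − (7.1 × 10⁻⁴/1.5 × 10⁻⁴)·(+0.24) = 15.164 °C.
Cooling required: 16.9 − (15.164) = 1.736 °C.

1.7 °C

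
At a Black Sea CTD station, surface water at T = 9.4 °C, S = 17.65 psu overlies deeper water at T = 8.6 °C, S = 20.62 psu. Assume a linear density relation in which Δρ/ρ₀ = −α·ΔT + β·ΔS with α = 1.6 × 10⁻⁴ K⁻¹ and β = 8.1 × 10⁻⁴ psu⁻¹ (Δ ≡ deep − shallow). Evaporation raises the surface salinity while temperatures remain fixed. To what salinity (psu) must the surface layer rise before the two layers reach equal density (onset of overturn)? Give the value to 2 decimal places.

Neutral buoyancy requires −α(T_deep − T_surf) + β(S_deep − S_surf′) = 0.
S_surf′ = S_deep − (α/β)·ΔT = 20.62 − (1.6 × 10⁻⁴/8.1 × 10⁻⁴)·(-0.8) = 20.7780 psu.
Increase required: 20.7780 − 17.65 = 3.1280 psu.

20.78 psu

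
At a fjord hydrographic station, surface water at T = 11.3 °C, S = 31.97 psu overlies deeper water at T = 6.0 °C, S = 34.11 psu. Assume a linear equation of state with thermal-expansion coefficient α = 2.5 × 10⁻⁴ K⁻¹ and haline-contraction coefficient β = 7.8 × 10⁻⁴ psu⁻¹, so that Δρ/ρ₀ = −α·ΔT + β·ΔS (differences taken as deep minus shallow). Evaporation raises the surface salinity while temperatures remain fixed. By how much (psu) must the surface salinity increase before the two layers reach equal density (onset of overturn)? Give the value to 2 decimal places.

3.84 psu

Neutral buoyancy requires −α(T_deep − T_surf) + β(S_deep − S_surf′) = 0.
S_surf′ = S_deep − (α/β)·ΔT = 34.11 − (2.5 × 10⁻⁴/7.8 × 10⁻⁴)·(-5.3) = 35.8087 psu.
Increase required: 35.8087 − 31.97 = 3.8387 psu.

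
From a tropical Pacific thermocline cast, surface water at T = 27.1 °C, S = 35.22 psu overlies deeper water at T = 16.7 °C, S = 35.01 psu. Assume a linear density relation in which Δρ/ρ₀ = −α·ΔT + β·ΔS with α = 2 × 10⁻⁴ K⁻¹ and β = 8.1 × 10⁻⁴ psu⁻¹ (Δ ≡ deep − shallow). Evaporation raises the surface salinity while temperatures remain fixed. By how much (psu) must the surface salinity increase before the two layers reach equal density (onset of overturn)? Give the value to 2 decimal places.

Neutral buoyancy requires −α(T_deep − T_surf) + β(S_deep − S_surf′) = 0.
S_surf′ = S_deep − (α/β)·ΔT = 35.01 − (2 × 10⁻⁴/8.1 × 10⁻⁴)·(-10.4) = 37.5779 psu.
Increase required: 37.5779 − 35.22 = 2.3579 psu.

2.36 psu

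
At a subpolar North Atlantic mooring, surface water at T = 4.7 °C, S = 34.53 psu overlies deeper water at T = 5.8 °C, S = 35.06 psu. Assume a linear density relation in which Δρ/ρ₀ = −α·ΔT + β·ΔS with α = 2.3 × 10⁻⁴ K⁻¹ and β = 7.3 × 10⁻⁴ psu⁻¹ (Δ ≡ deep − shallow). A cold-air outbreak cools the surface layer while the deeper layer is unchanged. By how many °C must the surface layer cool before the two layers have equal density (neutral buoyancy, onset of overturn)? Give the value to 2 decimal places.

Neutral buoyancy requires Δρ = 0, i.e. −α(T_deep − T_surf′) + β(S_deep − S_surf) = 0.
T_surf′ = T_deep − (β/α)·ΔS = 5.8 − (7.3 × 10⁻⁴/2.3 × 10⁻⁴)·(+0.53) = 4.1178 °C.
Cooling required: 4.7 − (4.1178) = 0.5822 °C.

0.58 °C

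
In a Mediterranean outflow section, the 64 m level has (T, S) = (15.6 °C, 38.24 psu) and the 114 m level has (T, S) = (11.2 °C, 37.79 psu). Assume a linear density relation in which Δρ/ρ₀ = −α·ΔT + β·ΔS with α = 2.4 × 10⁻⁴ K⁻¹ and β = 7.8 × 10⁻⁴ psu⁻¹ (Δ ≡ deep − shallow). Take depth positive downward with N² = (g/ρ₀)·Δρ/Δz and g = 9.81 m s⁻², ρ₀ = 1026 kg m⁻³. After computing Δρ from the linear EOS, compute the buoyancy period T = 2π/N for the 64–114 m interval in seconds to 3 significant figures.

ΔT = -4.4 K, ΔS = -0.45 psu (deep − shallow).
Δρ/ρ₀ = −αΔT + βΔS = 1.056 × 10⁻³ − 3.51 × 10⁻⁴ = 7.05 × 10⁻⁴, so Δρ ≈ 0.7233 kg m⁻³.
N² = (g/ρ₀)·Δρ/Δz = g·(Δρ/ρ₀)/Δz = 9.81 × 7.05 × 10⁻⁴ / 50 = 1.3832 × 10⁻⁴ s⁻².
N = √(1.3832 × 10⁻⁴) = 0.011761 rad s⁻¹ → T = 2π/N = 534.24 s ≈ 534 s.

534 s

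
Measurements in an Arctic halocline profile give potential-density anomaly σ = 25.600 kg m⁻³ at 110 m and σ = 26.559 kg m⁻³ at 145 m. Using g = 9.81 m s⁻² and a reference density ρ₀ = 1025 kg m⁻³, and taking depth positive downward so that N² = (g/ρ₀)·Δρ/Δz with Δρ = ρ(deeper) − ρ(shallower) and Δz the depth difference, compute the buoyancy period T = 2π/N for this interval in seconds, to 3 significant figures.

388 s

Δρ = 1026.559 − 1025.600 = 0.959 kg m⁻³ over Δz = 145 − 110 = 35 m.
N² = (9.81/1025) × (0.959/35) = 2.6224 × 10⁻⁴ s⁻².
N = √(2.6224 × 10⁻⁴) = 0.016194 rad s⁻¹, so T = 2π/N = 387.99 s ≈ 388 s.
Since Δρ > 0 the layer is stably stratified.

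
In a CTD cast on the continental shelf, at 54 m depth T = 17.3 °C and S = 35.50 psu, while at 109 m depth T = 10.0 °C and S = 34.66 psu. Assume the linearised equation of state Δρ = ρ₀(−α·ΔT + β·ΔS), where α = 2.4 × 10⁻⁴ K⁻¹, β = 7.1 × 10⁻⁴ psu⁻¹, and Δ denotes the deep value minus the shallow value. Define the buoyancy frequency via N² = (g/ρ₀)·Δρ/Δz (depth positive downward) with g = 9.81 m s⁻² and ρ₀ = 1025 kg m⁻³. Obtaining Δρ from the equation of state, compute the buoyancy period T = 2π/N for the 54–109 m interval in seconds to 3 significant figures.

ΔT = -7.3 K, ΔS = -0.84 psu (deep − shallow).
Δρ/ρ₀ = −αΔT + βΔS = 1.752 × 10⁻³ − 5.964 × 10⁻⁴ = 1.1556 × 10⁻³, so Δρ ≈ 1.184 kg m⁻³.
N² = (g/ρ₀)·Δρ/Δz = g·(Δρ/ρ₀)/Δz = 9.81 × 1.1556 × 10⁻³ / 55 = 2.0612 × 10⁻⁴ s⁻².
N = √(2.0612 × 10⁻⁴) = 0.014357 rad s⁻¹ → T = 2π/N = 437.64 s ≈ 438 s.

438 s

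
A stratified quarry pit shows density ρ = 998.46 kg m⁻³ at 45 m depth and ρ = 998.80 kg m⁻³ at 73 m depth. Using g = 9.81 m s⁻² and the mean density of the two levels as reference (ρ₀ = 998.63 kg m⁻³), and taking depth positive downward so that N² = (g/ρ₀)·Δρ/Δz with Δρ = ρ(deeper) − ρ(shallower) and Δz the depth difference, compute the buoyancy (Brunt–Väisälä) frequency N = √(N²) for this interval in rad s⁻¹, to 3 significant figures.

Δρ = 998.80 − 998.46 = 0.34 kg m⁻³ over Δz = 73 − 45 = 28 m.
N² = (9.81/998.63) × (0.34/28) = 1.1928 × 10⁻⁴ s⁻².
N = √(1.1928 × 10⁻⁴) = 0.010922 rad s⁻¹ ≈ 0.0109 rad s⁻¹.

0.0109 rad s⁻¹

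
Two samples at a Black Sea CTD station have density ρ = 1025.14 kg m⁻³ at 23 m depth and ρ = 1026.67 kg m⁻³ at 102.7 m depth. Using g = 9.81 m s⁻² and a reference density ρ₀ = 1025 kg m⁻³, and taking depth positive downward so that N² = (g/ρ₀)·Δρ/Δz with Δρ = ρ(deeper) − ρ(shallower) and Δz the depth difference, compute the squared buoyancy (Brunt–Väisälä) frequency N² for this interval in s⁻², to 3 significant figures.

1.84 × 10⁻⁴ s⁻²

Δρ = 1026.67 − 1025.14 = 1.53 kg m⁻³ over Δz = 102.7 − 23 = 79.7 m.
N² = (9.81/1025) × (1.53/79.7) = 1.8373 × 10⁻⁴ s⁻² ≈ 1.84 × 10⁻⁴ s⁻².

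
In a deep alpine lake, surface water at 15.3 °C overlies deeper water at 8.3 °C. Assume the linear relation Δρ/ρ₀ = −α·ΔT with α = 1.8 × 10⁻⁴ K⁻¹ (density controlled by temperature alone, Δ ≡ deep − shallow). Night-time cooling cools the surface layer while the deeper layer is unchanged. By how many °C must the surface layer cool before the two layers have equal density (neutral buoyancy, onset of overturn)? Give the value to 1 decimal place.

7.0 °C

With temperature the only control, equal density requires T_surf′ = T_deep.
T_surf′ = 8.3 °C.
Cooling required: 15.3 − 8.3 = 7.0 °C.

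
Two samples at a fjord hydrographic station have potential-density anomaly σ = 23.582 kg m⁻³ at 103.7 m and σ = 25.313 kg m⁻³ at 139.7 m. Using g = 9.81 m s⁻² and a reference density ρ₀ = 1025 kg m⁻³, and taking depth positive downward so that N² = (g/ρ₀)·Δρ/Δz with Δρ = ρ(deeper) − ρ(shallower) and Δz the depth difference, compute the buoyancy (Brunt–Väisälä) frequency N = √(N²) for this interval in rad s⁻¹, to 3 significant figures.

0.0215 rad s⁻¹

Δρ = 1025.313 − 1023.582 = 1.731 kg m⁻³ over Δz = 139.7 − 103.7 = 36 m.
N² = (9.81/1025) × (1.731/36) = 4.6019 × 10⁻⁴ s⁻².
N = √(4.6019 × 10⁻⁴) = 0.021452 rad s⁻¹ ≈ 0.0215 rad s⁻¹.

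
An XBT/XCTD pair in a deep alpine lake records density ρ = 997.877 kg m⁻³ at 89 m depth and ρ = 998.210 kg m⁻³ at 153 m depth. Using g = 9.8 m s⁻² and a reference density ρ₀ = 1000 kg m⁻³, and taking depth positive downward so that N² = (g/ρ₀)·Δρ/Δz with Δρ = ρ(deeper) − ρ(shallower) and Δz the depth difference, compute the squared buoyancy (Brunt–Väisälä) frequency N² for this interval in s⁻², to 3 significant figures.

5.10 × 10⁻⁵ s⁻²

Δρ = 998.210 − 997.877 = 0.333 kg m⁻³ over Δz = 153 − 89 = 64 m.
N² = (9.8/1000) × (0.333/64) = 5.0991 × 10⁻⁵ s⁻² ≈ 5.10 × 10⁻⁵ s⁻².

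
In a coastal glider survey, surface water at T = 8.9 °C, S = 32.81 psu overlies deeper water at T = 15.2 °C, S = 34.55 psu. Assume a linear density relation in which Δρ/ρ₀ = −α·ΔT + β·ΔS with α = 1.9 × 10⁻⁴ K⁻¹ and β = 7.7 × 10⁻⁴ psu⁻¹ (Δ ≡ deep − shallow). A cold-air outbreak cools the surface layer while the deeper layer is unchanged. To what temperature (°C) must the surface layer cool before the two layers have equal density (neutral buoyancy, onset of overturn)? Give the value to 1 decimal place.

8.1 °C

Neutral buoyancy requires Δρ = 0, i.e. −α(T_deep − T_surf′) + β(S_deep − S_surf) = 0.
T_surf′ = T_deep − (β/α)·ΔS = 15.2 − (7.7 × 10⁻⁴/1.9 × 10⁻⁴)·(+1.74) = 8.148 °C.
Cooling required: 8.9 − (8.148) = 0.752 °C.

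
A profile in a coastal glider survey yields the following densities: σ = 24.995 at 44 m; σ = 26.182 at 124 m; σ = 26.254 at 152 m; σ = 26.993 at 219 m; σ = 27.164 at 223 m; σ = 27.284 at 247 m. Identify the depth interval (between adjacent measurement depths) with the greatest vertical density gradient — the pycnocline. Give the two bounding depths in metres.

Compute the density gradient over each adjacent pair:
  44–124 m: Δρ/Δz = 1.187/80 = 0.015 kg m⁻⁴
  124–152 m: Δρ/Δz = 0.072/28 = 2.6 × 10⁻³ kg m⁻⁴
  152–219 m: Δρ/Δz = 0.739/67 = 0.011 kg m⁻⁴
  219–223 m: Δρ/Δz = 0.171/4 = 0.043 kg m⁻⁴
  223–247 m: Δρ/Δz = 0.120/24 = 5.0 × 10⁻³ kg m⁻⁴
The largest gradient is in the 219–223 m interval — the pycnocline.

219–223 m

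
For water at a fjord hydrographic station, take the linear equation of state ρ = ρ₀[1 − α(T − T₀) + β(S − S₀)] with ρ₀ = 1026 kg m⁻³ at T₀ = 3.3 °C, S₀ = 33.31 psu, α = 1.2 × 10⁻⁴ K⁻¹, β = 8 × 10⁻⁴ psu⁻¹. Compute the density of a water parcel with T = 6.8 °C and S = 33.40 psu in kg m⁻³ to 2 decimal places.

1025.64 kg m⁻³

T − T₀ = +3.5 K, S − S₀ = +0.09 psu.
Bracket = 1 − α·(+3.5) + β·(+0.09) = 1 + (-3.48 × 10⁻⁴) = 0.9996520.
ρ = 1026 × 0.9996520 = 1025.64 kg m⁻³.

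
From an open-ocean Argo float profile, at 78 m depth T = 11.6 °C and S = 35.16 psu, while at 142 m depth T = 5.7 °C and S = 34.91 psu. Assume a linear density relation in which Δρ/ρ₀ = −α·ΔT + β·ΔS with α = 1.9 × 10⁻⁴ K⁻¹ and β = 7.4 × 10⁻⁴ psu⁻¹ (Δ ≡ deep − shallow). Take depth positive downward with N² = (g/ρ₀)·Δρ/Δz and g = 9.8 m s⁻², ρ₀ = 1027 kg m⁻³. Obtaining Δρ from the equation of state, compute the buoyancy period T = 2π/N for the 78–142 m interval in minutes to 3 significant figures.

ΔT = -5.9 K, ΔS = -0.25 psu (deep − shallow).
Δρ/ρ₀ = −αΔT + βΔS = 1.121 × 10⁻³ − 1.85 × 10⁻⁴ = 9.36 × 10⁻⁴, so Δρ ≈ 0.9613 kg m⁻³.
N² = (g/ρ₀)·Δρ/Δz = g·(Δρ/ρ₀)/Δz = 9.8 × 9.36 × 10⁻⁴ / 64 = 1.4333 × 10⁻⁴ s⁻².
N = √(1.4333 × 10⁻⁴) = 0.011972 rad s⁻¹ → T = 2π/N = 524.82 s = 8.7470 min ≈ 8.75 min.

8.75 min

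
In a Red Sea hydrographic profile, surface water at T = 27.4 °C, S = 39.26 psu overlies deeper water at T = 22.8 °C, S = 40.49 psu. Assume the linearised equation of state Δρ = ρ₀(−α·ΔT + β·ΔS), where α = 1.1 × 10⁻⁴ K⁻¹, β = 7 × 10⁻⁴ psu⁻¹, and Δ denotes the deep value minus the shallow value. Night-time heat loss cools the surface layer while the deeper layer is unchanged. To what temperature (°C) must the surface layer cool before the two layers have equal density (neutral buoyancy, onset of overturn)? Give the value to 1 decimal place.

15.0 °C

Neutral buoyancy requires Δρ = 0, i.e. −α(T_deep − T_surf′) + β(S_deep − S_surf) = 0.
T_surf′ = T_deep − (β/α)·ΔS = 22.8 − (7 × 10⁻⁴/1.1 × 10⁻⁴)·(+1.23) = 14.973 °C.
Cooling required: 27.4 − (14.973) = 12.427 °C.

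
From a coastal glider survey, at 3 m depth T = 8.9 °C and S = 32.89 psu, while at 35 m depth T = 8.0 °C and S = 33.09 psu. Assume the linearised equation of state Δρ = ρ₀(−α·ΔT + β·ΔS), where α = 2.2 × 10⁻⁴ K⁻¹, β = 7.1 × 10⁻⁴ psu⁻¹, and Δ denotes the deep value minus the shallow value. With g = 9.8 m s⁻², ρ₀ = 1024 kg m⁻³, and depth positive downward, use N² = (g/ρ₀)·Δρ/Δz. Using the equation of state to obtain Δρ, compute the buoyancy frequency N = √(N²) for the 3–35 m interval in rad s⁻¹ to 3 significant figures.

0.0102 rad s⁻¹

ΔT = -0.9 K, ΔS = +0.20 psu (deep − shallow).
Δρ/ρ₀ = −αΔT + βΔS = 1.98 × 10⁻⁴ + 1.42 × 10⁻⁴ = 3.40 × 10⁻⁴, so Δρ ≈ 0.3482 kg m⁻³.
N² = (g/ρ₀)·Δρ/Δz = g·(Δρ/ρ₀)/Δz = 9.8 × 3.40 × 10⁻⁴ / 32 = 1.0413 × 10⁻⁴ s⁻².
N = √(1.0413 × 10⁻⁴) = 0.010204 rad s⁻¹ ≈ 0.0102 rad s⁻¹.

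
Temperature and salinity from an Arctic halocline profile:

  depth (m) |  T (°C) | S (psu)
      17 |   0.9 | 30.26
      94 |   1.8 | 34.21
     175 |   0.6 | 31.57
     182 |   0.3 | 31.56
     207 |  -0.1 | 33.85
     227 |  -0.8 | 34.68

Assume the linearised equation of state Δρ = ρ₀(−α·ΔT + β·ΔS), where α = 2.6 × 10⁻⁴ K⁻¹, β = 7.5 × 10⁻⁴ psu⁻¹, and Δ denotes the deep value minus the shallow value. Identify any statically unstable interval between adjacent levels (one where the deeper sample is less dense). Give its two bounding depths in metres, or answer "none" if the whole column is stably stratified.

94–175 m

Evaluate Δρ/ρ₀ = −αΔT + βΔS across each adjacent pair:
  17–94 m: −αΔT+βΔS = −(2.6 × 10⁻⁴)(+0.9)+(7.5 × 10⁻⁴)(+3.95) = 2.7 × 10⁻³ → stable
  94–175 m: −αΔT+βΔS = −(2.6 × 10⁻⁴)(-1.2)+(7.5 × 10⁻⁴)(-2.64) = -1.7 × 10⁻³ → UNSTABLE
  175–182 m: −αΔT+βΔS = −(2.6 × 10⁻⁴)(-0.3)+(7.5 × 10⁻⁴)(-0.01) = 7.0 × 10⁻⁵ → stable
  182–207 m: −αΔT+βΔS = −(2.6 × 10⁻⁴)(-0.4)+(7.5 × 10⁻⁴)(+2.29) = 1.8 × 10⁻³ → stable
  207–227 m: −αΔT+βΔS = −(2.6 × 10⁻⁴)(-0.7)+(7.5 × 10⁻⁴)(+0.83) = 8.0 × 10⁻⁴ → stable
The 94–175 m interval has Δρ < 0: lighter water underlies denser water.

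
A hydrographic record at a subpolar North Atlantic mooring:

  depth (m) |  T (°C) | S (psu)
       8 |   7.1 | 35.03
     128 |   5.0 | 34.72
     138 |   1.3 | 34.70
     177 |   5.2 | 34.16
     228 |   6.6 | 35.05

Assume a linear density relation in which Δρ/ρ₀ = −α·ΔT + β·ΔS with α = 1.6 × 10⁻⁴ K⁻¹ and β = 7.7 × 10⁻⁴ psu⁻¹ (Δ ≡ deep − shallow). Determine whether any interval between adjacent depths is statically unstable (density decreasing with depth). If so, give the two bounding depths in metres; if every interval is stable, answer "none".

Evaluate Δρ/ρ₀ = −αΔT + βΔS across each adjacent pair:
  8–128 m: −αΔT+βΔS = −(1.6 × 10⁻⁴)(-2.1)+(7.7 × 10⁻⁴)(-0.31) = 9.7 × 10⁻⁵ → stable
  128–138 m: −αΔT+βΔS = −(1.6 × 10⁻⁴)(-3.7)+(7.7 × 10⁻⁴)(-0.02) = 5.8 × 10⁻⁴ → stable
  138–177 m: −αΔT+βΔS = −(1.6 × 10⁻⁴)(+3.9)+(7.7 × 10⁻⁴)(-0.54) = -1.0 × 10⁻³ → UNSTABLE
  177–228 m: −αΔT+βΔS = −(1.6 × 10⁻⁴)(+1.4)+(7.7 × 10⁻⁴)(+0.89) = 4.6 × 10⁻⁴ → stable
The 138–177 m interval has Δρ < 0: lighter water underlies denser water.

138–177 m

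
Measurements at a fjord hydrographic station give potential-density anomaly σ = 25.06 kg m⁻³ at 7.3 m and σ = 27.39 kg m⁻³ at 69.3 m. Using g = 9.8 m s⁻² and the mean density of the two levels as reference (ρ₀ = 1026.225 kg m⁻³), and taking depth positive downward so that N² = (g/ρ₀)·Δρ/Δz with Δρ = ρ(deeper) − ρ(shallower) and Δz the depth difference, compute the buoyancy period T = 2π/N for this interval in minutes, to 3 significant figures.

5.53 min

Δρ = 1027.39 − 1025.06 = 2.33 kg m⁻³ over Δz = 69.3 − 7.3 = 62 m.
N² = (9.8/1026.225) × (2.33/62) = 3.5888 × 10⁻⁴ s⁻².
N = √(3.5888 × 10⁻⁴) = 0.018944 rad s⁻¹, so T = 2π/N = 331.67 s = 5.5278 min ≈ 5.53 min.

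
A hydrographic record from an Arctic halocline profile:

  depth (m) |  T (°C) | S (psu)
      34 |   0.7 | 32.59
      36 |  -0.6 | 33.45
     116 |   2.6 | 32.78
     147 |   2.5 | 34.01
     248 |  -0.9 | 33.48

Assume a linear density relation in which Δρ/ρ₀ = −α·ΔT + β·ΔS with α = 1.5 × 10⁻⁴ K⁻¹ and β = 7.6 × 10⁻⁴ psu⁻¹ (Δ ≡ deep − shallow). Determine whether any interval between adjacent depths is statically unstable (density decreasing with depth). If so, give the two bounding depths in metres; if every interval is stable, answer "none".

36–116 m

Evaluate Δρ/ρ₀ = −αΔT + βΔS across each adjacent pair:
  34–36 m: −αΔT+βΔS = −(1.5 × 10⁻⁴)(-1.3)+(7.6 × 10⁻⁴)(+0.86) = 8.5 × 10⁻⁴ → stable
  36–116 m: −αΔT+βΔS = −(1.5 × 10⁻⁴)(+3.2)+(7.6 × 10⁻⁴)(-0.67) = -9.9 × 10⁻⁴ → UNSTABLE
  116–147 m: −αΔT+βΔS = −(1.5 × 10⁻⁴)(-0.1)+(7.6 × 10⁻⁴)(+1.23) = 9.5 × 10⁻⁴ → stable
  147–248 m: −αΔT+βΔS = −(1.5 × 10⁻⁴)(-3.4)+(7.6 × 10⁻⁴)(-0.53) = 1.1 × 10⁻⁴ → stable
The 36–116 m interval has Δρ < 0: lighter water underlies denser water.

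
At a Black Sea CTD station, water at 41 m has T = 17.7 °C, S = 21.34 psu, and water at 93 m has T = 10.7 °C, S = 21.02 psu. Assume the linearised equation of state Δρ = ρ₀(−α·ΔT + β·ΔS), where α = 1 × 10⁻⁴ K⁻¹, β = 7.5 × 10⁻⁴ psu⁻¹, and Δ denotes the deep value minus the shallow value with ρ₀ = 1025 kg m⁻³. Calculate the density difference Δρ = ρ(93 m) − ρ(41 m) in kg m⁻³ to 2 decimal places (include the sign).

ΔT = -7.0 K, ΔS = -0.32 psu (deep − shallow).
Δρ/ρ₀ = −(1 × 10⁻⁴)(-7.0) + (7.5 × 10⁻⁴)(-0.32) = 4.60 × 10⁻⁴.
Δρ = 1025 × (4.60 × 10⁻⁴) = +0.47 kg m⁻³.
Positive Δρ: denser below, stable.

+0.47 kg m⁻³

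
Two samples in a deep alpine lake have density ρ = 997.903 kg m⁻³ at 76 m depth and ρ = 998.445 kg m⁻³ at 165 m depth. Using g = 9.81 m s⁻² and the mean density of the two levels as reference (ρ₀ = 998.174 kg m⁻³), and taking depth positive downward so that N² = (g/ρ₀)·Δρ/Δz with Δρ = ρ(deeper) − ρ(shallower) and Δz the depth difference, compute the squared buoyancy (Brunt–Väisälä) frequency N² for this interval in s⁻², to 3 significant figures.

Δρ = 998.445 − 997.903 = 0.542 kg m⁻³ over Δz = 165 − 76 = 89 m.
N² = (9.81/998.174) × (0.542/89) = 5.9851 × 10⁻⁵ s⁻² ≈ 5.99 × 10⁻⁵ s⁻².
A positive N² confirms static stability across the interval.

5.99 × 10⁻⁵ s⁻²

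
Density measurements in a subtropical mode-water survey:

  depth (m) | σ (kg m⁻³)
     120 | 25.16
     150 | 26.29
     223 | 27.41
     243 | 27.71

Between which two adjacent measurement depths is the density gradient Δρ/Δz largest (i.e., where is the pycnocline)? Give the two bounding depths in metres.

Compute the density gradient over each adjacent pair:
  120–150 m: Δρ/Δz = 1.13/30 = 0.038 kg m⁻⁴
  150–223 m: Δρ/Δz = 1.12/73 = 0.015 kg m⁻⁴
  223–243 m: Δρ/Δz = 0.30/20 = 0.015 kg m⁻⁴
The largest gradient is in the 120–150 m interval — the pycnocline.

120–150 m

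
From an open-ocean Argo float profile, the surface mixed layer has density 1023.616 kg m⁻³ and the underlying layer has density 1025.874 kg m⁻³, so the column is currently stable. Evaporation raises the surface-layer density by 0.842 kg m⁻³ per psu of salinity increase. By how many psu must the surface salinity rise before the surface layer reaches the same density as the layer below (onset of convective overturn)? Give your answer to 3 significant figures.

2.68 psu

Density deficit of the surface layer: 1025.874 − 1023.616 = 2.258 kg m⁻³.
Required change = 2.258 / 0.842 = 2.68 psu.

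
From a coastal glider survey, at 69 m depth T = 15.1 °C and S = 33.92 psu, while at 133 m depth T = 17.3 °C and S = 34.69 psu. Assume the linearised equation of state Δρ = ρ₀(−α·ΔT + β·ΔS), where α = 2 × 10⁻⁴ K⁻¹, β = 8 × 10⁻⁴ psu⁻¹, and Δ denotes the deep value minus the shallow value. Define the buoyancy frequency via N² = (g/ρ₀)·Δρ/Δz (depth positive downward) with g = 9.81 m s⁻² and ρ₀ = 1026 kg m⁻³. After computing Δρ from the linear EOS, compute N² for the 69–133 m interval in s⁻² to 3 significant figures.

ΔT = +2.2 K, ΔS = +0.77 psu (deep − shallow).
Δρ/ρ₀ = −αΔT + βΔS = -4.40 × 10⁻⁴ + 6.16 × 10⁻⁴ = 1.76 × 10⁻⁴, so Δρ ≈ 0.1806 kg m⁻³.
N² = (g/ρ₀)·Δρ/Δz = g·(Δρ/ρ₀)/Δz = 9.81 × 1.76 × 10⁻⁴ / 64 = 2.6977 × 10⁻⁵ s⁻² ≈ 2.70 × 10⁻⁵ s⁻².

2.70 × 10⁻⁵ s⁻²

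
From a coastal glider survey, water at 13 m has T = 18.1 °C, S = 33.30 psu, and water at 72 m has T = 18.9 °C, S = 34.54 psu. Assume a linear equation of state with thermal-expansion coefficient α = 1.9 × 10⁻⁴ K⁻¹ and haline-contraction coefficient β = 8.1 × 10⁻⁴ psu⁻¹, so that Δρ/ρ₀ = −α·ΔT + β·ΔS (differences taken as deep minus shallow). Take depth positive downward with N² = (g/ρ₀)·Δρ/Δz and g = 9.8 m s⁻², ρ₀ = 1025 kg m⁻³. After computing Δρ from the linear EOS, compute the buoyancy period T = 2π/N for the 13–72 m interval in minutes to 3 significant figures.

ΔT = +0.8 K, ΔS = +1.24 psu (deep − shallow).
Δρ/ρ₀ = −αΔT + βΔS = -1.52 × 10⁻⁴ + 1.0044 × 10⁻³ = 8.524 × 10⁻⁴, so Δρ ≈ 0.8737 kg m⁻³.
N² = (g/ρ₀)·Δρ/Δz = g·(Δρ/ρ₀)/Δz = 9.8 × 8.524 × 10⁻⁴ / 59 = 1.4159 × 10⁻⁴ s⁻².
N = √(1.4159 × 10⁻⁴) = 0.011899 rad s⁻¹ → T = 2π/N = 528.04 s = 8.8007 min ≈ 8.80 min.

8.80 min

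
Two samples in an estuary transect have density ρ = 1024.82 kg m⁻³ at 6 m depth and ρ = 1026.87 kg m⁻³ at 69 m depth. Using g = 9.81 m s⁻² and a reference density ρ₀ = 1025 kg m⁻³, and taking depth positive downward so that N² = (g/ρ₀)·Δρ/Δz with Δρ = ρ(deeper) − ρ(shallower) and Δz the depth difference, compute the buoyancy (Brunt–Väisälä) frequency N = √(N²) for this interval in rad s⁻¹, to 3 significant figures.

Δρ = 1026.87 − 1024.82 = 2.05 kg m⁻³ over Δz = 69 − 6 = 63 m.
N² = (9.81/1025) × (2.05/63) = 3.1143 × 10⁻⁴ s⁻².
N = √(3.1143 × 10⁻⁴) = 0.017647 rad s⁻¹ ≈ 0.0176 rad s⁻¹.
A positive N² confirms static stability across the interval.

0.0176 rad s⁻¹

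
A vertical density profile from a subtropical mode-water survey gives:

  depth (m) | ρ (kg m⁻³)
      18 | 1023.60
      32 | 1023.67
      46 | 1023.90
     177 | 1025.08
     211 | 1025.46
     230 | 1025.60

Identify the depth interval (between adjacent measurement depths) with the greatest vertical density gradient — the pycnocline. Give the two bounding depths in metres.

Compute the density gradient over each adjacent pair:
  18–32 m: Δρ/Δz = 0.07/14 = 5.0 × 10⁻³ kg m⁻⁴
  32–46 m: Δρ/Δz = 0.23/14 = 0.016 kg m⁻⁴
  46–177 m: Δρ/Δz = 1.18/131 = 9.0 × 10⁻³ kg m⁻⁴
  177–211 m: Δρ/Δz = 0.38/34 = 0.011 kg m⁻⁴
  211–230 m: Δρ/Δz = 0.14/19 = 7.4 × 10⁻³ kg m⁻⁴
The largest gradient is in the 32–46 m interval — the pycnocline.

32–46 m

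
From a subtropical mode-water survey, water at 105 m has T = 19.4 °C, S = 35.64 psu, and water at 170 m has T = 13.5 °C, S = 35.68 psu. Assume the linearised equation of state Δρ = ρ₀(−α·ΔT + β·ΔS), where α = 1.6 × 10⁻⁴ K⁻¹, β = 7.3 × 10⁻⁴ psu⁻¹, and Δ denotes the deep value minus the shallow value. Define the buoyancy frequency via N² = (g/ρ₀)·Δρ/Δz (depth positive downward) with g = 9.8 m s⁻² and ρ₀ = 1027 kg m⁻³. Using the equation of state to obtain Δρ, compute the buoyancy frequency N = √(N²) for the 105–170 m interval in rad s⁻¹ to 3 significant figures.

0.0121 rad s⁻¹

ΔT = -5.9 K, ΔS = +0.04 psu (deep − shallow).
Δρ/ρ₀ = −αΔT + βΔS = 9.44 × 10⁻⁴ + 2.92 × 10⁻⁵ = 9.732 × 10⁻⁴, so Δρ ≈ 0.9995 kg m⁻³.
N² = (g/ρ₀)·Δρ/Δz = g·(Δρ/ρ₀)/Δz = 9.8 × 9.732 × 10⁻⁴ / 65 = 1.4673 × 10⁻⁴ s⁻².
N = √(1.4673 × 10⁻⁴) = 0.012113 rad s⁻¹ ≈ 0.0121 rad s⁻¹.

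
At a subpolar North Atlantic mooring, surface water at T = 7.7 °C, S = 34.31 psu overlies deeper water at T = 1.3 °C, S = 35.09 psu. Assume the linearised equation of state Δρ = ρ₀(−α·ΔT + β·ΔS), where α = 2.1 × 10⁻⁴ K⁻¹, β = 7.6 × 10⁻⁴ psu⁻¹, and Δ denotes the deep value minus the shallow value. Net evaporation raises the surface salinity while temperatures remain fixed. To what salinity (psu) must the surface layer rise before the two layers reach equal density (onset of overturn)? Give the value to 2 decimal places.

Neutral buoyancy requires −α(T_deep − T_surf) + β(S_deep − S_surf′) = 0.
S_surf′ = S_deep − (α/β)·ΔT = 35.09 − (2.1 × 10⁻⁴/7.6 × 10⁻⁴)·(-6.4) = 36.8584 psu.
Increase required: 36.8584 − 34.31 = 2.5484 psu.

36.86 psu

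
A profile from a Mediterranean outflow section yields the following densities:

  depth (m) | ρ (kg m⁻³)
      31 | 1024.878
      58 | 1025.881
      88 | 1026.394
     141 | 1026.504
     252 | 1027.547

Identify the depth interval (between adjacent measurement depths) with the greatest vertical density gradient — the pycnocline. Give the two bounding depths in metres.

31–58 m

Compute the density gradient over each adjacent pair:
  31–58 m: Δρ/Δz = 1.003/27 = 0.037 kg m⁻⁴
  58–88 m: Δρ/Δz = 0.513/30 = 0.017 kg m⁻⁴
  88–141 m: Δρ/Δz = 0.110/53 = 2.1 × 10⁻³ kg m⁻⁴
  141–252 m: Δρ/Δz = 1.043/111 = 9.4 × 10⁻³ kg m⁻⁴
The largest gradient is in the 31–58 m interval — the pycnocline.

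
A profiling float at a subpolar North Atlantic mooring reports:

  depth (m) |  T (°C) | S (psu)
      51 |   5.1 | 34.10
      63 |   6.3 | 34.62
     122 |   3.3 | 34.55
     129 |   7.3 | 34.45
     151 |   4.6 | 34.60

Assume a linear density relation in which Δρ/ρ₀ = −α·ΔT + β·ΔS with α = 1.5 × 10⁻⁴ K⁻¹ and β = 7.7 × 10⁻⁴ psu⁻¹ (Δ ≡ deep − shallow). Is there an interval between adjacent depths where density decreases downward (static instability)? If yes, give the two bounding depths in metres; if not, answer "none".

122–129 m

Evaluate Δρ/ρ₀ = −αΔT + βΔS across each adjacent pair:
  51–63 m: −αΔT+βΔS = −(1.5 × 10⁻⁴)(+1.2)+(7.7 × 10⁻⁴)(+0.52) = 2.2 × 10⁻⁴ → stable
  63–122 m: −αΔT+βΔS = −(1.5 × 10⁻⁴)(-3.0)+(7.7 × 10⁻⁴)(-0.07) = 4.0 × 10⁻⁴ → stable
  122–129 m: −αΔT+βΔS = −(1.5 × 10⁻⁴)(+4.0)+(7.7 × 10⁻⁴)(-0.10) = -6.8 × 10⁻⁴ → UNSTABLE
  129–151 m: −αΔT+βΔS = −(1.5 × 10⁻⁴)(-2.7)+(7.7 × 10⁻⁴)(+0.15) = 5.2 × 10⁻⁴ → stable
The 122–129 m interval has Δρ < 0: lighter water underlies denser water.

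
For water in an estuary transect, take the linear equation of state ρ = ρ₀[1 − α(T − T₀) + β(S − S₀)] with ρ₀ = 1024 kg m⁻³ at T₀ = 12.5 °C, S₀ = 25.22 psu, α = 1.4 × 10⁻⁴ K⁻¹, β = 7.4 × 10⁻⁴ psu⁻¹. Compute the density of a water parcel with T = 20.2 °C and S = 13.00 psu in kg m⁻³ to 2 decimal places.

T − T₀ = +7.7 K, S − S₀ = -12.22 psu.
Bracket = 1 − α·(+7.7) + β·(-12.22) = 1 + (-0.0101208) = 0.9898792.
ρ = 1024 × 0.9898792 = 1013.64 kg m⁻³.

1013.64 kg m⁻³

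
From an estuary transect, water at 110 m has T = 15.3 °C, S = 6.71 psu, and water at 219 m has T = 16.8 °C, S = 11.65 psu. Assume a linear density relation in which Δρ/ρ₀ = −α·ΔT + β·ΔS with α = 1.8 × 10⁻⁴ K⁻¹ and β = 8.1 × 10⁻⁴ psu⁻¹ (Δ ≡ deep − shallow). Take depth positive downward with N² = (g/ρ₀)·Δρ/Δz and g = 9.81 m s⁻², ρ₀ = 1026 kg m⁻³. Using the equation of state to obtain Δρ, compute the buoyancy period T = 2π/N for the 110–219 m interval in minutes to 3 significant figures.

ΔT = +1.5 K, ΔS = +4.94 psu (deep − shallow).
Δρ/ρ₀ = −αΔT + βΔS = -2.70 × 10⁻⁴ + 4.0014 × 10⁻³ = 3.7314 × 10⁻³, so Δρ ≈ 3.828 kg m⁻³.
N² = (g/ρ₀)·Δρ/Δz = g·(Δρ/ρ₀)/Δz = 9.81 × 3.7314 × 10⁻³ / 109 = 3.3583 × 10⁻⁴ s⁻².
N = √(3.3583 × 10⁻⁴) = 0.018326 rad s⁻¹ → T = 2π/N = 342.86 s = 5.7143 min ≈ 5.71 min.

5.71 min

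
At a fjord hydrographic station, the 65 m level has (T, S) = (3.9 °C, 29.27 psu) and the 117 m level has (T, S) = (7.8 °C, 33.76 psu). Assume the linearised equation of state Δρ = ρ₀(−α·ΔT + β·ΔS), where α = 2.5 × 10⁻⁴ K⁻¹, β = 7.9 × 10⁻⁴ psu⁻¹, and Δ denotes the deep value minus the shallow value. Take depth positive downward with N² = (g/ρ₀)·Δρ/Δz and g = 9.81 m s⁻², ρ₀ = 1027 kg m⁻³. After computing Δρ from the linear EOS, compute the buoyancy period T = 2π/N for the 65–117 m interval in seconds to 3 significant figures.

285 s

ΔT = +3.9 K, ΔS = +4.49 psu (deep − shallow).
Δρ/ρ₀ = −αΔT + βΔS = -9.75 × 10⁻⁴ + 3.5471 × 10⁻³ = 2.5721 × 10⁻³, so Δρ ≈ 2.642 kg m⁻³.
N² = (g/ρ₀)·Δρ/Δz = g·(Δρ/ρ₀)/Δz = 9.81 × 2.5721 × 10⁻³ / 52 = 4.8524 × 10⁻⁴ s⁻².
N = √(4.8524 × 10⁻⁴) = 0.022028 rad s⁻¹ → T = 2π/N = 285.24 s ≈ 285 s.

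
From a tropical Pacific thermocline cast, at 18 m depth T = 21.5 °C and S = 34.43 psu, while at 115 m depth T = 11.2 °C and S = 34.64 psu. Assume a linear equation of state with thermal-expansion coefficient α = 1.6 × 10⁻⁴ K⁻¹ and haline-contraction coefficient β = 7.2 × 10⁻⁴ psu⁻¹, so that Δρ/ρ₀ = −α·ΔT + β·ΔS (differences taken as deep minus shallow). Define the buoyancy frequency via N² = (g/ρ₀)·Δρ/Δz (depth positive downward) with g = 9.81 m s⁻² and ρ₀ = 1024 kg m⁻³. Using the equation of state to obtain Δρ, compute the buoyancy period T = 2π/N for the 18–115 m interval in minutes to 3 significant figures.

7.76 min

ΔT = -10.3 K, ΔS = +0.21 psu (deep − shallow).
Δρ/ρ₀ = −αΔT + βΔS = 1.648 × 10⁻³ + 1.512 × 10⁻⁴ = 1.7992 × 10⁻³, so Δρ ≈ 1.842 kg m⁻³.
N² = (g/ρ₀)·Δρ/Δz = g·(Δρ/ρ₀)/Δz = 9.81 × 1.7992 × 10⁻³ / 97 = 1.8196 × 10⁻⁴ s⁻².
N = √(1.8196 × 10⁻⁴) = 0.013489 rad s⁻¹ → T = 2π/N = 465.80 s = 7.7633 min ≈ 7.76 min.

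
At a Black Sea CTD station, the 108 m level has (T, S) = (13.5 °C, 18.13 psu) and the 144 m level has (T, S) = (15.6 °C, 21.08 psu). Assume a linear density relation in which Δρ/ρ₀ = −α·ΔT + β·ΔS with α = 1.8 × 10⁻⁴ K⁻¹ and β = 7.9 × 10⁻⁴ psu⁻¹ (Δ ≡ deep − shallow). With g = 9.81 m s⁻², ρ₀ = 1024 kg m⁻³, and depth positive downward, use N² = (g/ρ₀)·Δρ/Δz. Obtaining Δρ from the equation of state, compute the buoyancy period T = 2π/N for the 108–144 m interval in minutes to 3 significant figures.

ΔT = +2.1 K, ΔS = +2.95 psu (deep − shallow).
Δρ/ρ₀ = −αΔT + βΔS = -3.78 × 10⁻⁴ + 2.3305 × 10⁻³ = 1.9525 × 10⁻³, so Δρ ≈ 1.999 kg m⁻³.
N² = (g/ρ₀)·Δρ/Δz = g·(Δρ/ρ₀)/Δz = 9.81 × 1.9525 × 10⁻³ / 36 = 5.3206 × 10⁻⁴ s⁻².
N = √(5.3206 × 10⁻⁴) = 0.023066 rad s⁻¹ → T = 2π/N = 272.40 s = 4.5400 min ≈ 4.54 min.

4.54 min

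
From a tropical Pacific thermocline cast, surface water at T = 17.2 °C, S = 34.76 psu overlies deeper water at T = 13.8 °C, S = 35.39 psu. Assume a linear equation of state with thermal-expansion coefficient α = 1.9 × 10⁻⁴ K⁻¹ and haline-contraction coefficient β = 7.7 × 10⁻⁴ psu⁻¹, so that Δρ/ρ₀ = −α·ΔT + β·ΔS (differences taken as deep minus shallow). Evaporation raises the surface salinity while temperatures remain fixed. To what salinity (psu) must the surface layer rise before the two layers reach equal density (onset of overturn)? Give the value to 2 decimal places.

Neutral buoyancy requires −α(T_deep − T_surf) + β(S_deep − S_surf′) = 0.
S_surf′ = S_deep − (α/β)·ΔT = 35.39 − (1.9 × 10⁻⁴/7.7 × 10⁻⁴)·(-3.4) = 36.2290 psu.
Increase required: 36.2290 − 34.76 = 1.4690 psu.

36.23 psu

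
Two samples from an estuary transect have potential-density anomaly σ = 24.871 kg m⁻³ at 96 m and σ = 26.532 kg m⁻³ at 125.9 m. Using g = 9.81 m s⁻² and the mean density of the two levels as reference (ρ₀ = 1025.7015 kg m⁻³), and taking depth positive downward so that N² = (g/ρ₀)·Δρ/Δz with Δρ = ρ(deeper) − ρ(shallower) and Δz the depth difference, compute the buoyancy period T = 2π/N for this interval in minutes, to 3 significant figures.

4.54 min

Δρ = 1026.532 − 1024.871 = 1.661 kg m⁻³ over Δz = 125.9 − 96 = 29.9 m.
N² = (9.81/1025.7015) × (1.661/29.9) = 5.3131 × 10⁻⁴ s⁻².
N = √(5.3131 × 10⁻⁴) = 0.023050 rad s⁻¹, so T = 2π/N = 272.59 s = 4.5432 min ≈ 4.54 min.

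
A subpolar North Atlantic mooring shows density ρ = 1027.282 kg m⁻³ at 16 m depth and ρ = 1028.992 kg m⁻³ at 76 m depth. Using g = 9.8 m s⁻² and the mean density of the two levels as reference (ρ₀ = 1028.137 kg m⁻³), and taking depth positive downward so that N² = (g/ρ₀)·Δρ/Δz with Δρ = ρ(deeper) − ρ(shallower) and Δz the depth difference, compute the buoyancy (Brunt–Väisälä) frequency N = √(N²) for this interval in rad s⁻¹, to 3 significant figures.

0.0165 rad s⁻¹

Δρ = 1028.992 − 1027.282 = 1.710 kg m⁻³ over Δz = 76 − 16 = 60 m.
N² = (9.8/1028.137) × (1.710/60) = 2.7166 × 10⁻⁴ s⁻².
N = √(2.7166 × 10⁻⁴) = 0.016482 rad s⁻¹ ≈ 0.0165 rad s⁻¹.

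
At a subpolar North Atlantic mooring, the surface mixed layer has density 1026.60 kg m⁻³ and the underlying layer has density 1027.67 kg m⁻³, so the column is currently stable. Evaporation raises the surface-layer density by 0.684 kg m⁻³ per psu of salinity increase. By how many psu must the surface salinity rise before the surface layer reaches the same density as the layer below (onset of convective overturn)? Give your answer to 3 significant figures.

1.56 psu

Density deficit of the surface layer: 1027.67 − 1026.60 = 1.07 kg m⁻³.
Required change = 1.07 / 0.684 = 1.56 psu.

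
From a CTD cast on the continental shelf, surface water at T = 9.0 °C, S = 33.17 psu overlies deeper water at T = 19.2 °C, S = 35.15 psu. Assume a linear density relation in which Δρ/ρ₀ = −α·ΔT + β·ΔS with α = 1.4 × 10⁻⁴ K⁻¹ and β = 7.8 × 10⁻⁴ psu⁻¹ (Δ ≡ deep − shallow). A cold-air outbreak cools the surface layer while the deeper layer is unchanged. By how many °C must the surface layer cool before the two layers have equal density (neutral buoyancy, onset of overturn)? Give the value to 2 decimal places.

Neutral buoyancy requires Δρ = 0, i.e. −α(T_deep − T_surf′) + β(S_deep − S_surf) = 0.
T_surf′ = T_deep − (β/α)·ΔS = 19.2 − (7.8 × 10⁻⁴/1.4 × 10⁻⁴)·(+1.98) = 8.1686 °C.
Cooling required: 9.0 − (8.1686) = 0.8314 °C.

0.83 °C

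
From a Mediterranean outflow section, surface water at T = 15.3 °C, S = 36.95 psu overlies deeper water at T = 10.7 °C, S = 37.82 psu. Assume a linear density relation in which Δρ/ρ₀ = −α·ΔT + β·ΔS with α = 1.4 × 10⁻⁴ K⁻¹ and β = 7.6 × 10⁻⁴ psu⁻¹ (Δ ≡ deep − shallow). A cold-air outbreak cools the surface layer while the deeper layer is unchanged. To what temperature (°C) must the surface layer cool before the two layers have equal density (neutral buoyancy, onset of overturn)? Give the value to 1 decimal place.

Neutral buoyancy requires Δρ = 0, i.e. −α(T_deep − T_surf′) + β(S_deep − S_surf) = 0.
T_surf′ = T_deep − (β/α)·ΔS = 10.7 − (7.6 × 10⁻⁴/1.4 × 10⁻⁴)·(+0.87) = 5.977 °C.
Cooling required: 15.3 − (5.977) = 9.323 °C.

6.0 °C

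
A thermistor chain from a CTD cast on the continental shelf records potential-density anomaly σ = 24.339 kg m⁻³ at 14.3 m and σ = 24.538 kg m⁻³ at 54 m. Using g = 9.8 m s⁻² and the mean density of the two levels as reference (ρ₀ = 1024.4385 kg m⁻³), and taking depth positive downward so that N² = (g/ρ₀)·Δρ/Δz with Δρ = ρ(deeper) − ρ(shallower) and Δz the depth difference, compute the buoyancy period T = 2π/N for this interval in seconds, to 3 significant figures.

Δρ = 1024.538 − 1024.339 = 0.199 kg m⁻³ over Δz = 54 − 14.3 = 39.7 m.
N² = (9.8/1024.4385) × (0.199/39.7) = 4.7952 × 10⁻⁵ s⁻².
N = √(4.7952 × 10⁻⁵) = 6.9247 × 10⁻³ rad s⁻¹, so T = 2π/N = 907.36 s ≈ 907 s.

907 s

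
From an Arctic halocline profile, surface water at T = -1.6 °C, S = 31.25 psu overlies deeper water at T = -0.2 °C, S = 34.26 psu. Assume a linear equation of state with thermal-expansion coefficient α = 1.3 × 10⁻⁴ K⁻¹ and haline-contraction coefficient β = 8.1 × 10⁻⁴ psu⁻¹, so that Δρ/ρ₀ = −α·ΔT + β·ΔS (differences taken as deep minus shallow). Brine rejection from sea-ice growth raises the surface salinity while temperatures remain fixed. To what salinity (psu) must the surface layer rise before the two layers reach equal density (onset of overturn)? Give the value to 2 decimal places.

Neutral buoyancy requires −α(T_deep − T_surf) + β(S_deep − S_surf′) = 0.
S_surf′ = S_deep − (α/β)·ΔT = 34.26 − (1.3 × 10⁻⁴/8.1 × 10⁻⁴)·(+1.4) = 34.0353 psu.
Increase required: 34.0353 − 31.25 = 2.7853 psu.

34.04 psu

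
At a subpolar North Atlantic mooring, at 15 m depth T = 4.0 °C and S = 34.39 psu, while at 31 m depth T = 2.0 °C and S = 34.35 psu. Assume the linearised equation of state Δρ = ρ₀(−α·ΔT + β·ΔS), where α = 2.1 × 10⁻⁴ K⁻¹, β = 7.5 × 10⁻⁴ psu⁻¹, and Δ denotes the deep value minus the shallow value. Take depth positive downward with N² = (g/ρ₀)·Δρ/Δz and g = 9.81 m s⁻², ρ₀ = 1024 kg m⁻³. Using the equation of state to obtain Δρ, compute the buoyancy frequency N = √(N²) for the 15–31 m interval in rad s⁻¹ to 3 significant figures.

ΔT = -2.0 K, ΔS = -0.04 psu (deep − shallow).
Δρ/ρ₀ = −αΔT + βΔS = 4.20 × 10⁻⁴ − 3.00 × 10⁻⁵ = 3.90 × 10⁻⁴, so Δρ ≈ 0.3994 kg m⁻³.
N² = (g/ρ₀)·Δρ/Δz = g·(Δρ/ρ₀)/Δz = 9.81 × 3.90 × 10⁻⁴ / 16 = 2.3912 × 10⁻⁴ s⁻².
N = √(2.3912 × 10⁻⁴) = 0.015464 rad s⁻¹ ≈ 0.0155 rad s⁻¹.

0.0155 rad s⁻¹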